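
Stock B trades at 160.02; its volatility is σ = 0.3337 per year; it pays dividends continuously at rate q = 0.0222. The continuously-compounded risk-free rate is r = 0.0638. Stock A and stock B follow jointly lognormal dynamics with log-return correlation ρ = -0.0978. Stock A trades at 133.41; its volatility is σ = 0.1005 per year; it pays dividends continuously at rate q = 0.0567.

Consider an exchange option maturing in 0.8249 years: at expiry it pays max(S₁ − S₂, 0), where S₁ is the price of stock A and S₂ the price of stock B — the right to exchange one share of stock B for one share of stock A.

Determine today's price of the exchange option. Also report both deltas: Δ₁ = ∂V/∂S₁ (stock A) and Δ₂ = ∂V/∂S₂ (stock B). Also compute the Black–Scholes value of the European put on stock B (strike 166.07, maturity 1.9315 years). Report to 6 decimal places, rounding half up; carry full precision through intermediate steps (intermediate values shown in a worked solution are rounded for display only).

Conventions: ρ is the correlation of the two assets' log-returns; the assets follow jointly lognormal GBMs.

exchange price = 7.121623
Δ1 = 0.299576
Δ2 = -0.205255
price(stock B put K=166.07) = 24.390497

σ_eff = √(σ₁² + σ₂² − 2ρσ₁σ₂) = √(0.1005² + 0.3337² − 2·-0.0978·0.1005·0.3337) = 0.357793
d₁ = (ln(S₁/S₂) + (q₂ − q₁ + σ_eff²/2)T) / (σ_eff√T) = (ln(133.41/160.02) + (0.0222 − 0.0567 + 0.064008)·0.8249) / 0.324962 = -0.484767
d₂ = d₁ − σ_eff√T = -0.484767 − 0.324962 = -0.809729
N(d₁) = 0.313921,  N(d₂) = 0.209048
V = S₁·e^{−q₁T}·N(d₁) − S₂·e^{−q₂T}·N(d₂) = 39.966481 − 32.844857 = 7.121623
Δ₁ = e^{−q₁T}·N(d₁) = 0.299576;  Δ₂ = −e^{−q₂T}·N(d₂) = -0.205255
[vanilla: stock B put K=166.07]
σ√T = 0.3337·√1.9315 = 0.463771
d₁ = (ln(S/K) + (r−q+σ²/2)T) / (σ√T) = (ln(160.02/166.07) + (0.0638−0.0222+0.3337²/2)·1.9315) / 0.463771 = (-0.037111 + 0.187892) / 0.463771 = 0.325121
d₂ = d₁ − σ√T = 0.325121 − 0.463771 = -0.138650
e^{−rT} = 0.884061
e^{−qT} = 0.958027
N(−d₁) = 0.372545,  N(−d₂) = 0.555137
price = K·e^{−rT}·N(−d₂) − S·e^{−qT}·N(−d₁) = 81.502918 − 57.112420 = 24.390497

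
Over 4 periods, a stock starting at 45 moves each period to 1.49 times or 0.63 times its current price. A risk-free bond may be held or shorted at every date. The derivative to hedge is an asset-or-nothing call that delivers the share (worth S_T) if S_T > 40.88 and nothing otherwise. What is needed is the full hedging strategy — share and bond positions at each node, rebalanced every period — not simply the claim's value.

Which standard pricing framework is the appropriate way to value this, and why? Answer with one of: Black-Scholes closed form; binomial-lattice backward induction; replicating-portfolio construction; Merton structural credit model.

framework: replicating-portfolio construction

Key observation: since the answer must list Δ and B at each node of the 1.49/0.63 lattice on 45, the replicating-portfolio method — solving the two-state system at every node — is the one that applies.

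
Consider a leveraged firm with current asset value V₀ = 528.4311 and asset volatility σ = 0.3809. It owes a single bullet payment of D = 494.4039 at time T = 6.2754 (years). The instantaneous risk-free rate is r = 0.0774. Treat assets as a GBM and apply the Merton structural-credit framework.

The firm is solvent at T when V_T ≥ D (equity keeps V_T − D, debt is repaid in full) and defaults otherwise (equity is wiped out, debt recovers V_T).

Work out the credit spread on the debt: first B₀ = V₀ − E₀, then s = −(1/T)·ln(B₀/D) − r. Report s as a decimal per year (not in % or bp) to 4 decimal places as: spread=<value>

Work the structural quantities from V₀ = 528.4311 against face 494.4039:
d₁ = [ln(V₀/D) + (r + σ²/2)T] / (σ√T)
   = [ln(528.4311/494.4039) + (0.0774 + 0.5·0.3809²)·6.2754] / (0.3809·√6.2754)
   = [0.066560 + 0.940949] / 0.954183 = 1.055886
d₂ = d₁ − σ√T = 1.055886 − 0.954183 = 0.101703
N(d₁) = 0.854490,  N(d₂) = 0.540504,  e^(−rT) = 0.615257
E₀ = V₀·N(d₁) − D·e^(−rT)·N(d₂)
   = 528.4311·0.854490 − 494.4039·0.615257·0.540504 = 287.125741
B₀ = V₀ − E₀ = 528.4311 − 287.125741 = 241.305359
spread = −(1/T)·ln(B₀/D) − r = −(1/6.2754)·ln(241.305359/494.4039) − 0.0774 = 0.03690182

spread=0.0369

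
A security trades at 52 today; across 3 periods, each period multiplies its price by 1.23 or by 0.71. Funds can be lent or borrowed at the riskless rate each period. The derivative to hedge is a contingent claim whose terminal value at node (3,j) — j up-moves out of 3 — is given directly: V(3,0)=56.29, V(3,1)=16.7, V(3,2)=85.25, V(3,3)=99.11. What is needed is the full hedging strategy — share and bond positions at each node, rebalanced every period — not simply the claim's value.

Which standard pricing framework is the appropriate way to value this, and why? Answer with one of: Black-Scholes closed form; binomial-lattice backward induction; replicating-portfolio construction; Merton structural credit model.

Key observation: the mandate to exhibit the hedge at every date and state singles out the replicating-portfolio construction on the 3-period tree with factors 1.23 and 0.71 from 52.

framework: replicating-portfolio construction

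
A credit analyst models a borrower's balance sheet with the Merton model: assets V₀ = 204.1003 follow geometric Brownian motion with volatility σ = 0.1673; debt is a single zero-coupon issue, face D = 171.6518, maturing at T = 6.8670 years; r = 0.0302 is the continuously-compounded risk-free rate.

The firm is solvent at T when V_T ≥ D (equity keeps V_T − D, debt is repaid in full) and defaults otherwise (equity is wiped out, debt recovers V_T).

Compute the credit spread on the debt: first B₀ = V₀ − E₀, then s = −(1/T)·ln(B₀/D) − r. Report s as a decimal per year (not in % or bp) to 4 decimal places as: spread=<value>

spread=0.0083

Apply the equity-as-call identities (strike 171.6518, horizon 6.8670 years):
d₁ = [ln(V₀/D) + (r + σ²/2)T] / (σ√T)
   = [ln(204.1003/171.6518) + (0.0302 + 0.5·0.1673²)·6.8670] / (0.1673·√6.8670)
   = [0.173144 + 0.303485] / 0.438409 = 1.087177
d₂ = d₁ − σ√T = 1.087177 − 0.438409 = 0.648768
N(d₁) = 0.861521,  N(d₂) = 0.741756,  e^(−rT) = 0.812708
E₀ = V₀·N(d₁) − D·e^(−rT)·N(d₂)
   = 204.1003·0.861521 − 171.6518·0.812708·0.741756 = 72.359626
B₀ = V₀ − E₀ = 204.1003 − 72.359626 = 131.740674
spread = −(1/T)·ln(B₀/D) − r = −(1/6.8670)·ln(131.740674/171.6518) − 0.0302 = 0.00833686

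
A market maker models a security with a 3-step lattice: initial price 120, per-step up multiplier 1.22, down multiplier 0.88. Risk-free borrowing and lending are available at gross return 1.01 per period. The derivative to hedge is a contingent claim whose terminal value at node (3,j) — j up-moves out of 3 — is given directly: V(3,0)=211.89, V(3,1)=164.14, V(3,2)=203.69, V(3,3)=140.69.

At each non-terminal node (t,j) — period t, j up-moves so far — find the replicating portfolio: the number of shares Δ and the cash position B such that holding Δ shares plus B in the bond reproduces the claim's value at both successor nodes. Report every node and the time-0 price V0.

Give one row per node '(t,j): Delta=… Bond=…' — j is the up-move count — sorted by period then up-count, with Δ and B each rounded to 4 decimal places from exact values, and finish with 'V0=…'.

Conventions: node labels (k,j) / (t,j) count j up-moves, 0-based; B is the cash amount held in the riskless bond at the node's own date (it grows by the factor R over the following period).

Risk-neutral probability p* = (R−d)/(u−d) = (1.01−0.88)/(1.22−0.88) = 0.3824.
Terminal payoffs: V(3,0)=211.8900, V(3,1)=164.1400, V(3,2)=203.6900, V(3,3)=140.6900
(2,0): S=92.9280. Δ = (V_up−V_dn)/(S_up−S_dn) = (164.1400−211.8900)/(113.3722−81.7766) = -1.5113. V = [p*·164.1400 + (1−p*)·211.8900]/1.01 = 191.7155. B = V − Δ·S = 332.1567.
(2,1): S=128.8320. Δ = (V_up−V_dn)/(S_up−S_dn) = (203.6900−164.1400)/(157.1750−113.3722) = 0.9029. V = [p*·203.6900 + (1−p*)·164.1400]/1.01 = 177.4872. B = V − Δ·S = 61.1637.
(2,2): S=178.6080. Δ = (V_up−V_dn)/(S_up−S_dn) = (140.6900−203.6900)/(217.9018−157.1750) = -1.0374. V = [p*·140.6900 + (1−p*)·203.6900]/1.01 = 177.8235. B = V − Δ·S = 363.1176.
(1,0): S=105.6000. Δ = (V_up−V_dn)/(S_up−S_dn) = (177.4872−191.7155)/(128.8320−92.9280) = -0.3963. V = [p*·177.4872 + (1−p*)·191.7155]/1.01 = 184.4309. B = V − Δ·S = 226.2789.
(1,1): S=146.4000. Δ = (V_up−V_dn)/(S_up−S_dn) = (177.8235−177.4872)/(178.6080−128.8320) = 0.0068. V = [p*·177.8235 + (1−p*)·177.4872]/1.01 = 175.8572. B = V − Δ·S = 174.8680.
(0,0): S=120.0000. Δ = (V_up−V_dn)/(S_up−S_dn) = (175.8572−184.4309)/(146.4000−105.6000) = -0.2101. V = [p*·175.8572 + (1−p*)·184.4309]/1.01 = 179.3592. B = V − Δ·S = 204.5760.
Verification: the root portfolio costs Δ(0,0)·S0 + B(0,0) = 179.3592, matching V0.

(0,0): Delta=-0.2101 Bond=204.5760
(1,0): Delta=-0.3963 Bond=226.2789
(1,1): Delta=0.0068 Bond=174.8680
(2,0): Delta=-1.5113 Bond=332.1567
(2,1): Delta=0.9029 Bond=61.1637
(2,2): Delta=-1.0374 Bond=363.1176
V0=179.3592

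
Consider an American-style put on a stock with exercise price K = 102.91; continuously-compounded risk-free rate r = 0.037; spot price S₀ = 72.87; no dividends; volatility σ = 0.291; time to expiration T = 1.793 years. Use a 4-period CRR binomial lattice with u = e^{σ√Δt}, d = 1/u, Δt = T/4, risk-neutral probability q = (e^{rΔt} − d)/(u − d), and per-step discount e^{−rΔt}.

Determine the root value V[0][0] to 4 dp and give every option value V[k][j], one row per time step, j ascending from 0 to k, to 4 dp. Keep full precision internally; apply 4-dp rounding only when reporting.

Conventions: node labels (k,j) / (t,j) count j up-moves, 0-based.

price = 30.3866
tree:
30.3866
42.9398 18.5619
53.5560 30.0400 7.4376
62.2928 42.9398 14.9474 0.0000
69.4831 53.5560 30.0400 0.0000 0.0000

params: Δt=0.44825 u=1.21510 d=0.82298 q=0.49409 e^(-rΔt)=0.98355
t_4 payoffs: 69.4831 53.5560 30.0400 0.0000 0.0000
k=3: node(3,0) S=40.6172 payoff=62.2928 vs cont=60.6001 → 62.2928 [stop]  node(3,1) S=59.9702 payoff=42.9398 vs cont=41.2471 → 42.9398 [stop]  node(3,2) S=88.5446 payoff=14.3654 vs cont=14.9474 → 14.9474 [wait]  node(3,3) S=130.7338 payoff=0.0000 vs cont=0.0000 → 0.0000 [wait]
k=2: node(2,0) S=49.3540 payoff=53.5560 vs cont=51.8633 → 53.5560 [stop]  node(2,1) S=72.8700 payoff=30.0400 vs cont=28.6301 → 30.0400 [stop]  node(2,2) S=107.5907 payoff=0.0000 vs cont=7.4376 → 7.4376 [wait]
k=1: node(1,0) S=59.9702 payoff=42.9398 vs cont=41.2471 → 42.9398 [stop]  node(1,1) S=88.5446 payoff=14.3654 vs cont=18.5619 → 18.5619 [wait]
k=0: node(0,0) S=72.8700 payoff=30.0400 vs cont=30.3866 → 30.3866 [wait]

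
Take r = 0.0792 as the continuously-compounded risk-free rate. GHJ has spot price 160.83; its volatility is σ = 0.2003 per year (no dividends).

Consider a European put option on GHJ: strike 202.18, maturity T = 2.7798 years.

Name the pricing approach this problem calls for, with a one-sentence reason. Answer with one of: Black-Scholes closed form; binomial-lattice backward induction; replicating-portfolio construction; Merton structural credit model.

Key observation: with GHJ following a GBM at constant σ and r, the European put struck at 202.18 prices in closed form — nothing here needs a stepwise model or a balance sheet.

framework: Black-Scholes closed form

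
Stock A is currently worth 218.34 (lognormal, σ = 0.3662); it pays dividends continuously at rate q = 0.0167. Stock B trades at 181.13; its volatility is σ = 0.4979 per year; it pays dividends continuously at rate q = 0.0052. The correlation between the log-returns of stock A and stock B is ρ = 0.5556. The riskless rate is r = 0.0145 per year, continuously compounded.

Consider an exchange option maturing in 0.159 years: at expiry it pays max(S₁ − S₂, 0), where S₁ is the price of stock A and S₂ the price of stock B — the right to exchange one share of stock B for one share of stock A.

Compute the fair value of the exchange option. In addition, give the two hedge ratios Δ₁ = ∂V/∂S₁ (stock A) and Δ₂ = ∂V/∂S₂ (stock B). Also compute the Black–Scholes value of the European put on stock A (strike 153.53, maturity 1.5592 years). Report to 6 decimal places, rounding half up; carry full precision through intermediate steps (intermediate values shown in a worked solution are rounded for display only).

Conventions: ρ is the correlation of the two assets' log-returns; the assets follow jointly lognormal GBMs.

σ_eff = √(σ₁² + σ₂² − 2ρσ₁σ₂) = √(0.3662² + 0.4979² − 2·0.5556·0.3662·0.4979) = 0.423557
d₁ = (ln(S₁/S₂) + (q₂ − q₁ + σ_eff²/2)T) / (σ_eff√T) = (ln(218.34/181.13) + (0.0052 − 0.0167 + 0.089700)·0.159) / 0.168893 = 1.179876
d₂ = d₁ − σ_eff√T = 1.179876 − 0.168893 = 1.010984
N(d₁) = 0.880975,  N(d₂) = 0.843988
V = S₁·e^{−q₁T}·N(d₁) − S₂·e^{−q₂T}·N(d₂) = 191.842062 − 152.745176 = 39.096886
Δ₁ = e^{−q₁T}·N(d₁) = 0.878639;  Δ₂ = −e^{−q₂T}·N(d₂) = -0.843290
[vanilla: stock A put K=153.53]
σ√T = 0.3662·√1.5592 = 0.457266
d₁ = (ln(S/K) + (r−q+σ²/2)T) / (σ√T) = (ln(218.34/153.53) + (0.0145−0.0167+0.3662²/2)·1.5592) / 0.457266 = (0.352157 + 0.101116) / 0.457266 = 0.991268
d₂ = d₁ − σ√T = 0.991268 − 0.457266 = 0.534002
e^{−rT} = 0.977645
e^{−qT} = 0.974297
N(−d₁) = 0.160777,  N(−d₂) = 0.296670
price = K·e^{−rT}·N(−d₂) − S·e^{−qT}·N(−d₁) = 44.529566 − 34.201864 = 10.327702

exchange price = 39.096886
Δ1 = 0.878639
Δ2 = -0.843290
price(stock A put K=153.53) = 10.327702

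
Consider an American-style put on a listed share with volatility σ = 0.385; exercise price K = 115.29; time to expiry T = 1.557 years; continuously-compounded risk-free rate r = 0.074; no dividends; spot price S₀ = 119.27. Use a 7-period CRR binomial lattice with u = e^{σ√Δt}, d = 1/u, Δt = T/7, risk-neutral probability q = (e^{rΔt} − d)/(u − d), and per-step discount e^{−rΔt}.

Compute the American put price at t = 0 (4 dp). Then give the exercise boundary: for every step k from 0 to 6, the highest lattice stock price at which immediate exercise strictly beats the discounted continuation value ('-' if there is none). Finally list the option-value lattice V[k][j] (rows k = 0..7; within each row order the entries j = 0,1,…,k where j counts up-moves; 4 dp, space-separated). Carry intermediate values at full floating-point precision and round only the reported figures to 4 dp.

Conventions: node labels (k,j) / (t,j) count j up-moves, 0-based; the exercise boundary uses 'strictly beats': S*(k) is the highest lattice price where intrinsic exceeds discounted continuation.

price = 15.6674
boundary = - - - 69.1768 57.6903 69.1768 82.9502
tree:
15.6674
23.2081 8.6520
33.3082 13.8854 3.7095
46.1132 21.6176 6.6195 0.9247
57.5997 32.3786 11.5816 1.8807 0.0000
67.1788 46.1132 19.7281 3.8252 0.0000 0.0000
75.1674 57.5997 32.3398 7.7801 0.0000 0.0000 0.0000
81.8295 67.1788 46.1132 15.8241 0.0000 0.0000 0.0000 0.0000

Δt=0.22243, u=1.19910, d=0.83396, q=0.50018, disc=e^(-rΔt)=0.98368
k=7 terminal: V=max(K-S,0) → 81.8295 67.1788 46.1132 15.8241 0.0000 0.0000 0.0000 0.0000
k=6: j=0 S=40.1226 intr=75.1674 cont=73.2853 V=75.1674[EX]; j=1 S=57.6903 intr=57.5997 cont=55.7175 V=57.5997[EX]; j=2 S=82.9502 intr=32.3398 cont=30.4577 V=32.3398[EX]; j=3 S=119.2700 intr=0.0000 cont=7.7801 V=7.7801[hold]; j=4 S=171.4925 intr=0.0000 cont=0.0000 V=0.0000[hold]; j=5 S=246.5808 intr=0.0000 cont=0.0000 V=0.0000[hold]; j=6 S=354.5466 intr=0.0000 cont=0.0000 V=0.0000[hold]  S*(6)=82.9502
k=5: j=0 S=48.1112 intr=67.1788 cont=65.2967 V=67.1788[EX]; j=1 S=69.1768 intr=46.1132 cont=44.2311 V=46.1132[EX]; j=2 S=99.4659 intr=15.8241 cont=19.7281 V=19.7281[hold]; j=3 S=143.0172 intr=0.0000 cont=3.8252 V=3.8252[hold]; j=4 S=205.6375 intr=0.0000 cont=0.0000 V=0.0000[hold]; j=5 S=295.6761 intr=0.0000 cont=0.0000 V=0.0000[hold]  S*(5)=69.1768
k=4: j=0 S=57.6903 intr=57.5997 cont=55.7175 V=57.5997[EX]; j=1 S=82.9502 intr=32.3398 cont=32.3786 V=32.3786[hold]; j=2 S=119.2700 intr=0.0000 cont=11.5816 V=11.5816[hold]; j=3 S=171.4925 intr=0.0000 cont=1.8807 V=1.8807[hold]; j=4 S=246.5808 intr=0.0000 cont=0.0000 V=0.0000[hold]  S*(4)=57.6903
k=3: j=0 S=69.1768 intr=46.1132 cont=44.2502 V=46.1132[EX]; j=1 S=99.4659 intr=15.8241 cont=21.6176 V=21.6176[hold]; j=2 S=143.0172 intr=0.0000 cont=6.6195 V=6.6195[hold]; j=3 S=205.6375 intr=0.0000 cont=0.9247 V=0.9247[hold]  S*(3)=69.1768
k=2: j=0 S=82.9502 intr=32.3398 cont=33.3082 V=33.3082[hold]; j=1 S=119.2700 intr=0.0000 cont=13.8854 V=13.8854[hold]; j=2 S=171.4925 intr=0.0000 cont=3.7095 V=3.7095[hold]  S*(2)=-
k=1: j=0 S=99.4659 intr=15.8241 cont=23.2081 V=23.2081[hold]; j=1 S=143.0172 intr=0.0000 cont=8.6520 V=8.6520[hold]  S*(1)=-
k=0: j=0 S=119.2700 intr=0.0000 cont=15.6674 V=15.6674[hold]  S*(0)=-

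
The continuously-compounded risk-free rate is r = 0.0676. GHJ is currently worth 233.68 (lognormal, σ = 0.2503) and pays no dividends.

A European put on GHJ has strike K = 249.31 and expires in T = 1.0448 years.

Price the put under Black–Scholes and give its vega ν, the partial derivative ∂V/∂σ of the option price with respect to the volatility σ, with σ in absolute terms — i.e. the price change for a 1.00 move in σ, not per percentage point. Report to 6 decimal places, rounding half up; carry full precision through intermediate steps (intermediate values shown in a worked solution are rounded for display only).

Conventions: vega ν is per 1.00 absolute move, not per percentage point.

σ√T = 0.2503·√1.0448 = 0.255845
d₁ = (ln(S/K) + (r+σ²/2)T) / (σ√T) = (ln(233.68/249.31) + (0.0676+0.2503²/2)·1.0448) / 0.255845 = (-0.064744 + 0.103357) / 0.255845 = 0.150921
d₂ = d₁ − σ√T = 0.150921 − 0.255845 = -0.104924
e^{−rT} = 0.931808
N(−d₁) = 0.440019,  N(−d₂) = 0.541782
Put price V = K·e^{−rT}·N(−d₂) − S·N(−d₁) = 125.860873 − 102.823638 = 23.037235
φ(d₁) = (1/√(2π))·e^{−d₁²/2} = 0.394425
ν = S·φ(d₁)·√T = 94.211126

price = 23.037235
ν = 94.211126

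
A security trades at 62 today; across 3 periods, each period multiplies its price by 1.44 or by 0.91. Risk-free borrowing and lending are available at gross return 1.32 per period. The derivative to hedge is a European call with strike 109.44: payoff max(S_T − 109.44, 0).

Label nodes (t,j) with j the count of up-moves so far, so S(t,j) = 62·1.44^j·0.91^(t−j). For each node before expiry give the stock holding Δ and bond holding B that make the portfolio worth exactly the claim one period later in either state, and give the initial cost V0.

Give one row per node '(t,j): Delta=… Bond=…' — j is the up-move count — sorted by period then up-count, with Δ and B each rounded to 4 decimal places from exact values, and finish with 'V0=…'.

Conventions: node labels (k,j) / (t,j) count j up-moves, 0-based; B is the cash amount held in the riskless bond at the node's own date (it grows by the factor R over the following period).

The replicating-portfolio and risk-neutral prices coincide; use p* = (1.32−0.91)/(1.44−0.91) = 0.7736 for the latter.
Terminal payoffs: V(3,0)=0.0000, V(3,1)=0.0000, V(3,2)=7.5525, V(3,3)=75.6910
(2,0): S=51.3422. Δ = (V_up−V_dn)/(S_up−S_dn) = (0.0000−0.0000)/(73.9328−46.7214) = 0.0000. V = [p*·0.0000 + (1−p*)·0.0000]/1.32 = 0.0000. B = V − Δ·S = 0.0000.
(2,1): S=81.2448. Δ = (V_up−V_dn)/(S_up−S_dn) = (7.5525−0.0000)/(116.9925−73.9328) = 0.1754. V = [p*·7.5525 + (1−p*)·0.0000]/1.32 = 4.4261. B = V − Δ·S = -9.8239.
(2,2): S=128.5632. Δ = (V_up−V_dn)/(S_up−S_dn) = (75.6910−7.5525)/(185.1310−116.9925) = 1.0000. V = [p*·75.6910 + (1−p*)·7.5525]/1.32 = 45.6541. B = V − Δ·S = -82.9091.
(1,0): S=56.4200. Δ = (V_up−V_dn)/(S_up−S_dn) = (4.4261−0.0000)/(81.2448−51.3422) = 0.1480. V = [p*·4.4261 + (1−p*)·0.0000]/1.32 = 2.5939. B = V − Δ·S = -5.7573.
(1,1): S=89.2800. Δ = (V_up−V_dn)/(S_up−S_dn) = (45.6541−4.4261)/(128.5632−81.2448) = 0.8713. V = [p*·45.6541 + (1−p*)·4.4261]/1.32 = 27.5148. B = V − Δ·S = -50.2739.
(0,0): S=62.0000. Δ = (V_up−V_dn)/(S_up−S_dn) = (27.5148−2.5939)/(89.2800−56.4200) = 0.7584. V = [p*·27.5148 + (1−p*)·2.5939]/1.32 = 16.5699. B = V − Δ·S = -30.4505.
Sanity check at the root: Δ(0,0)·S0 + B(0,0) reproduces V0 = 16.5699.

(0,0): Delta=0.7584 Bond=-30.4505
(1,0): Delta=0.1480 Bond=-5.7573
(1,1): Delta=0.8713 Bond=-50.2739
(2,0): Delta=0.0000 Bond=0.0000
(2,1): Delta=0.1754 Bond=-9.8239
(2,2): Delta=1.0000 Bond=-82.9091
V0=16.5699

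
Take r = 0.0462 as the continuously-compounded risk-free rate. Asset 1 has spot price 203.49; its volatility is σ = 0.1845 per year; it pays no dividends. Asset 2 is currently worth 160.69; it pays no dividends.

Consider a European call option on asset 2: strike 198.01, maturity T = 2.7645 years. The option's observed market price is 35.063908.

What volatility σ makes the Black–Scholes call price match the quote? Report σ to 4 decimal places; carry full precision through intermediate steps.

sigma = 0.3800

At σ = 0.3800 the Black–Scholes value reproduces the quote:
σ√T = 0.38·√2.7645 = 0.631818
d₁ = (ln(S/K) + (r+σ²/2)T) / (σ√T) = (ln(160.69/198.01) + (0.0462+0.38²/2)·2.7645) / 0.631818 = (-0.208840 + 0.327317) / 0.631818 = 0.187517
d₂ = d₁ − σ√T = 0.187517 − 0.631818 = -0.444301
e^{−rT} = 0.880100
N(d₁) = 0.574372,  N(d₂) = 0.328412
V = S·N(d₁) − K·e^{−rT}·N(d₂) = 92.295865 − 57.231957 = 35.063908 (the quoted price), and the Black–Scholes price is strictly increasing in σ, so σ is unique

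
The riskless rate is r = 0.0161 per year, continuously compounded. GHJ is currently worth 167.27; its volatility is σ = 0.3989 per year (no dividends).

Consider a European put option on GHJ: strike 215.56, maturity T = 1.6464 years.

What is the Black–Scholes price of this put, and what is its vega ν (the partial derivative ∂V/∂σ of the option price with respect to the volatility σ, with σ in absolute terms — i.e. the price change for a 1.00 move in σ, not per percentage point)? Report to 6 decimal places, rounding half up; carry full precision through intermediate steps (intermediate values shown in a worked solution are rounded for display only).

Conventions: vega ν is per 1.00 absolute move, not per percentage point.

σ√T = 0.3989·√1.6464 = 0.511837
d₁ = (ln(S/K) + (r+σ²/2)T) / (σ√T) = (ln(167.27/215.56) + (0.0161+0.3989²/2)·1.6464) / 0.511837 = (-0.253630 + 0.157496) / 0.511837 = -0.187822
d₂ = d₁ − σ√T = -0.187822 − 0.511837 = -0.699659
e^{−rT} = 0.973841
N(−d₁) = 0.574492,  N(−d₂) = 0.757930
Put price V = K·e^{−rT}·N(−d₂) − S·N(−d₁) = 159.105571 − 96.095279 = 63.010292
φ(d₁) = (1/√(2π))·e^{−d₁²/2} = 0.391967
ν = S·φ(d₁)·√T = 84.127010

price = 63.010292
ν = 84.127010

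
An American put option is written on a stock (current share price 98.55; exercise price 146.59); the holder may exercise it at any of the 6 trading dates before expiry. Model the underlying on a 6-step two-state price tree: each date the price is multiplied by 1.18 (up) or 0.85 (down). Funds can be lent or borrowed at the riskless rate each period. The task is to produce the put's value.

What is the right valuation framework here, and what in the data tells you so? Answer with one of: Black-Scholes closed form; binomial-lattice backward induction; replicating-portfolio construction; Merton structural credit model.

framework: binomial-lattice backward induction

Key observation: with exercise allowed before expiry on a discrete up/down model (6 steps from spot 98.55), the strike-146.59 put's value must be rolled back through the tree testing early exercise at each node.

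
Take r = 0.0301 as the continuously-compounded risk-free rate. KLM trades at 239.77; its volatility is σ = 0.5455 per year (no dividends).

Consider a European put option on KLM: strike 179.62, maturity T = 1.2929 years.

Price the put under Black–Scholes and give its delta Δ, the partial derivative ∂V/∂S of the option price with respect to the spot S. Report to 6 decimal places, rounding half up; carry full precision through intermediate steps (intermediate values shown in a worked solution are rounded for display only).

σ√T = 0.5455·√1.2929 = 0.620265
d₁ = (ln(S/K) + (r+σ²/2)T) / (σ√T) = (ln(239.77/179.62) + (0.0301+0.5455²/2)·1.2929) / 0.620265 = (0.288837 + 0.231281) / 0.620265 = 0.838540
d₂ = d₁ − σ√T = 0.838540 − 0.620265 = 0.218275
e^{−rT} = 0.961831
N(−d₁) = 0.200864,  N(−d₂) = 0.413607
Put price V = K·e^{−rT}·N(−d₂) − S·N(−d₁) = 71.456492 − 48.161073 = 23.295419
Δ = −N(−d₁) = -0.200864

price = 23.295419
Δ = -0.200864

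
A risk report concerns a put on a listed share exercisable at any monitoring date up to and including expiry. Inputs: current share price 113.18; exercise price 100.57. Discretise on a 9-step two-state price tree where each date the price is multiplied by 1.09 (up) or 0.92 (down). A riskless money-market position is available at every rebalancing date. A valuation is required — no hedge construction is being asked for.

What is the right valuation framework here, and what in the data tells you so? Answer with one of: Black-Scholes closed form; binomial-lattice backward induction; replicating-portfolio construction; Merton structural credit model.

framework: binomial-lattice backward induction

Key observation: the defining feature is the embedded early-exercise option across 9 discrete dates on the spot-113.18 tree; pricing the strike-100.57 put means working backward with an exercise test at every node.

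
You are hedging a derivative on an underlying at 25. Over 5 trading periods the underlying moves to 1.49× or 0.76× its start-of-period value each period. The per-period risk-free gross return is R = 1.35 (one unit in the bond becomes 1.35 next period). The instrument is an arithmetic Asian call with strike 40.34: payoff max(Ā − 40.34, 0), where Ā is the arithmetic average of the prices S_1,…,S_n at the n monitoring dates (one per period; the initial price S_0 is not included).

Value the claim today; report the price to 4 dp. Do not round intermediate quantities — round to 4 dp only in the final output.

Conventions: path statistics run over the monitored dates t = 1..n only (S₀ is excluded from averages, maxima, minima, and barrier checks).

Set p* = 0.8082 (from d < R < u); the path-dependent value is the discounted p*-expectation over all price paths.
Enumerate all 2^5 = 32 price paths (U = up ×1.49, D = down ×0.76); each path with k up-moves has probability p*^k·(1−p*)^(5−k).
DDDDD: Ā=11.8188, payoff=0.0000, prob=0.000259
UDDDD: Ā=23.1710, payoff=0.0000, prob=0.001093
DUDDD: Ā=19.5210, payoff=0.0000, prob=0.001093
UUDDD: Ā=38.2714, payoff=0.0000, prob=0.004608
DDUDD: Ā=16.7470, payoff=0.0000, prob=0.001093
UDUDD: Ā=32.8329, payoff=0.0000, prob=0.004608
DUUDD: Ā=29.1829, payoff=0.0000, prob=0.004608
UUUDD: Ā=57.2138, payoff=16.8738, prob=0.019418
DDDUD: Ā=14.6387, payoff=0.0000, prob=0.001093
UDDUD: Ā=28.6996, payoff=0.0000, prob=0.004608
DUDUD: Ā=25.0496, payoff=0.0000, prob=0.004608
UUDUD: Ā=49.1104, payoff=8.7704, prob=0.019418
DDUUD: Ā=22.2756, payoff=0.0000, prob=0.004608
UDUUD: Ā=43.6719, payoff=3.3319, prob=0.019418
DUUUD: Ā=40.0219, payoff=0.0000, prob=0.019418
UUUUD: Ā=78.4641, payoff=38.1241, prob=0.081832
DDDDU: Ā=13.0365, payoff=0.0000, prob=0.001093
UDDDU: Ā=25.5583, payoff=0.0000, prob=0.004608
DUDDU: Ā=21.9083, payoff=0.0000, prob=0.004608
UUDDU: Ā=42.9519, payoff=2.6119, prob=0.019418
DDUDU: Ā=19.1343, payoff=0.0000, prob=0.004608
UDUDU: Ā=37.5134, payoff=0.0000, prob=0.019418
DUUDU: Ā=33.8634, payoff=0.0000, prob=0.019418
UUUDU: Ā=66.3901, payoff=26.0501, prob=0.081832
DDDUU: Ā=17.0261, payoff=0.0000, prob=0.004608
UDDUU: Ā=33.3801, payoff=0.0000, prob=0.019418
DUDUU: Ā=29.7301, payoff=0.0000, prob=0.019418
UUDUU: Ā=58.2867, payoff=17.9467, prob=0.081832
DDUUU: Ā=26.9561, payoff=0.0000, prob=0.019418
UDUUU: Ā=52.8482, payoff=12.5082, prob=0.081832
DUUUU: Ā=49.1982, payoff=8.8582, prob=0.081832
UUUUU: Ā=96.4544, payoff=56.1144, prob=0.344862
Price = Σ prob·payoff / R^5 = 28.433633 / 4.484033 = 6.3411

price = 6.3411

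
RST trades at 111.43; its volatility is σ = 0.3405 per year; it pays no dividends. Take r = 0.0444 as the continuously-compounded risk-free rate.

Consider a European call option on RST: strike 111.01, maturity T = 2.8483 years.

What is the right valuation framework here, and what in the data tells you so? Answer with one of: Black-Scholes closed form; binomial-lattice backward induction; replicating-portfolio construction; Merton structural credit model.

Key observation: with RST following a GBM at constant σ and r, the European call struck at 111.01 prices in closed form — nothing here needs a stepwise model or a balance sheet.

framework: Black-Scholes closed form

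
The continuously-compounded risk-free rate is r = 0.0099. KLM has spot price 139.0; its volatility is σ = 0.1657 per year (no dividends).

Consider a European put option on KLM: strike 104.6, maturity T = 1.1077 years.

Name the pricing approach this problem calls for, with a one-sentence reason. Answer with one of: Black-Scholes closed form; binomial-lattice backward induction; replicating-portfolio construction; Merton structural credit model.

Key observation: a European claim on KLM (strike 104.6) — a lognormal (GBM) underlying with constant rate and volatility — has an exact closed-form value; no lattice or capital structure is involved.

framework: Black-Scholes closed form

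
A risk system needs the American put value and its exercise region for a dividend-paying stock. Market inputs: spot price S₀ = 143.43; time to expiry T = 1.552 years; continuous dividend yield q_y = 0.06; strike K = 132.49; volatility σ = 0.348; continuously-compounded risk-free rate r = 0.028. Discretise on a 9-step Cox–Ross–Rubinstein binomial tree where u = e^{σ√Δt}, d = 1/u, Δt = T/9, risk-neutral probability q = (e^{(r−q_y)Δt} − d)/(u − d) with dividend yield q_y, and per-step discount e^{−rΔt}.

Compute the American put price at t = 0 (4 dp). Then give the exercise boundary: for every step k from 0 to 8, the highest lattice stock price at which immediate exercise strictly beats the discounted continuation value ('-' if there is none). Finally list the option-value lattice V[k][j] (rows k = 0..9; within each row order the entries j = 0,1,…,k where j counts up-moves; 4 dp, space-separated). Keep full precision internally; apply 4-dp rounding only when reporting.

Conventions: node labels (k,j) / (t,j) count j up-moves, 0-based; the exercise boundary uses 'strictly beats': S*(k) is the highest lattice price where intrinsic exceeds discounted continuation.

params: Δt=0.17244 u=1.15548 d=0.86544 q=0.44496 e^(-rΔt)=0.99518
t_9 payoffs: 93.4245 80.3327 62.8536 39.5168 8.3593 0.0000 0.0000 0.0000 0.0000 0.0000
t_8: node(8,0) S=45.1392 payoff=87.3508 vs cont=87.1772 → 87.3508 [stop]  node(8,1) S=60.2664 payoff=72.2236 vs cont=72.2057 → 72.2236 [stop]  node(8,2) S=80.4631 payoff=52.0269 vs cont=52.2169 → 52.2169 [wait]  node(8,3) S=107.4282 payoff=25.0618 vs cont=25.5294 → 25.5294 [wait]  node(8,4) S=143.4300 payoff=0.0000 vs cont=4.6174 → 4.6174 [wait]  node(8,5) S=191.4968 payoff=0.0000 vs cont=0.0000 → 0.0000 [wait]  node(8,6) S=255.6719 payoff=0.0000 vs cont=0.0000 → 0.0000 [wait]  node(8,7) S=341.3536 payoff=0.0000 vs cont=0.0000 → 0.0000 [wait]  node(8,8) S=455.7493 payoff=0.0000 vs cont=0.0000 → 0.0000 [wait]  ⇒ S*(8)=60.2664
t_7: node(7,0) S=52.1573 payoff=80.3327 vs cont=80.2314 → 80.3327 [stop]  node(7,1) S=69.6364 payoff=62.8536 vs cont=63.0164 → 63.0164 [wait]  node(7,2) S=92.9732 payoff=39.5168 vs cont=40.1477 → 40.1477 [wait]  node(7,3) S=124.1307 payoff=8.3593 vs cont=16.1462 → 16.1462 [wait]  node(7,4) S=165.7299 payoff=0.0000 vs cont=2.5505 → 2.5505 [wait]  node(7,5) S=221.2699 payoff=0.0000 vs cont=0.0000 → 0.0000 [wait]  node(7,6) S=295.4226 payoff=0.0000 vs cont=0.0000 → 0.0000 [wait]  node(7,7) S=394.4258 payoff=0.0000 vs cont=0.0000 → 0.0000 [wait]  ⇒ S*(7)=52.1573
t_6: node(6,0) S=60.2664 payoff=72.2236 vs cont=72.2778 → 72.2778 [wait]  node(6,1) S=80.4631 payoff=52.0269 vs cont=52.5862 → 52.5862 [wait]  node(6,2) S=107.4282 payoff=25.0618 vs cont=29.3260 → 29.3260 [wait]  node(6,3) S=143.4300 payoff=0.0000 vs cont=10.0480 → 10.0480 [wait]  node(6,4) S=191.4968 payoff=0.0000 vs cont=1.4088 → 1.4088 [wait]  node(6,5) S=255.6719 payoff=0.0000 vs cont=0.0000 → 0.0000 [wait]  node(6,6) S=341.3536 payoff=0.0000 vs cont=0.0000 → 0.0000 [wait]  ⇒ S*(6)=-
t_5: node(5,0) S=69.6364 payoff=62.8536 vs cont=63.2099 → 63.2099 [wait]  node(5,1) S=92.9732 payoff=39.5168 vs cont=42.0329 → 42.0329 [wait]  node(5,2) S=124.1307 payoff=8.3593 vs cont=20.6481 → 20.6481 [wait]  node(5,3) S=165.7299 payoff=0.0000 vs cont=6.1740 → 6.1740 [wait]  node(5,4) S=221.2699 payoff=0.0000 vs cont=0.7782 → 0.7782 [wait]  node(5,5) S=295.4226 payoff=0.0000 vs cont=0.0000 → 0.0000 [wait]  ⇒ S*(5)=-
t_4: node(4,0) S=80.4631 payoff=52.0269 vs cont=53.5279 → 53.5279 [wait]  node(4,1) S=107.4282 payoff=25.0618 vs cont=32.3609 → 32.3609 [wait]  node(4,2) S=143.4300 payoff=0.0000 vs cont=14.1393 → 14.1393 [wait]  node(4,3) S=191.4968 payoff=0.0000 vs cont=3.7549 → 3.7549 [wait]  node(4,4) S=255.6719 payoff=0.0000 vs cont=0.4298 → 0.4298 [wait]  ⇒ S*(4)=-
t_3: node(3,0) S=92.9732 payoff=39.5168 vs cont=43.8969 → 43.8969 [wait]  node(3,1) S=124.1307 payoff=8.3593 vs cont=24.1362 → 24.1362 [wait]  node(3,2) S=165.7299 payoff=0.0000 vs cont=9.4728 → 9.4728 [wait]  node(3,3) S=221.2699 payoff=0.0000 vs cont=2.2644 → 2.2644 [wait]  ⇒ S*(3)=-
t_2: node(2,0) S=107.4282 payoff=25.0618 vs cont=34.9351 → 34.9351 [wait]  node(2,1) S=143.4300 payoff=0.0000 vs cont=17.5267 → 17.5267 [wait]  node(2,2) S=191.4968 payoff=0.0000 vs cont=6.2352 → 6.2352 [wait]  ⇒ S*(2)=-
t_1: node(1,0) S=124.1307 payoff=8.3593 vs cont=27.0581 → 27.0581 [wait]  node(1,1) S=165.7299 payoff=0.0000 vs cont=12.4422 → 12.4422 [wait]  ⇒ S*(1)=-
t_0: node(0,0) S=143.4300 payoff=0.0000 vs cont=20.4556 → 20.4556 [wait]  ⇒ S*(0)=-

price = 20.4556
boundary = - - - - - - - 52.1573 60.2664
tree:
20.4556
27.0581 12.4422
34.9351 17.5267 6.2352
43.8969 24.1362 9.4728 2.2644
53.5279 32.3609 14.1393 3.7549 0.4298
63.2099 42.0329 20.6481 6.1740 0.7782 0.0000
72.2778 52.5862 29.3260 10.0480 1.4088 0.0000 0.0000
80.3327 63.0164 40.1477 16.1462 2.5505 0.0000 0.0000 0.0000
87.3508 72.2236 52.2169 25.5294 4.6174 0.0000 0.0000 0.0000 0.0000
93.4245 80.3327 62.8536 39.5168 8.3593 0.0000 0.0000 0.0000 0.0000 0.0000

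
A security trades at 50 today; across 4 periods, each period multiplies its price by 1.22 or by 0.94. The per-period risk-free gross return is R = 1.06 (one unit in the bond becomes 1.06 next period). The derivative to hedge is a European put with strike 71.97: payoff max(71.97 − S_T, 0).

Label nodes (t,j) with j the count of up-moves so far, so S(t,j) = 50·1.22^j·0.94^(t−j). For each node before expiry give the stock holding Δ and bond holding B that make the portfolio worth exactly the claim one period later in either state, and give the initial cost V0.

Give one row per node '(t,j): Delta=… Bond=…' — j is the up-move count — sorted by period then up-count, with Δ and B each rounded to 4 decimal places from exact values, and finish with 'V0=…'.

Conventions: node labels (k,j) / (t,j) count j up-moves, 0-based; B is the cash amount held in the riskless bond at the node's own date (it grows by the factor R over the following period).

(0,0): Delta=-0.6274 Bond=41.3209
(1,0): Delta=-0.8339 Bond=53.5029
(1,1): Delta=-0.4153 Bond=30.8632
(2,0): Delta=-1.0000 Bond=64.0530
(2,1): Delta=-0.6632 Bond=46.9265
(2,2): Delta=-0.1607 Bond=13.7663
(3,0): Delta=-1.0000 Bond=67.8962
(3,1): Delta=-1.0000 Bond=67.8962
(3,2): Delta=-0.3172 Bond=25.5365
(3,3): Delta=0.0000 Bond=0.0000
V0=9.9499

Under the risk-neutral measure, an up-move has probability p* = (R−d)/(u−d) = 0.4286 and values discount at R = 1.06.
Expiry values: V(4,0)=32.9326, V(4,1)=21.3044, V(4,2)=6.2125, V(4,3)=0.0000, V(4,4)=0.0000
Node (3,0) S=41.5292: V=(p*·21.3044+(1−p*)·32.9326)/1.06=26.3670; Δ=(21.3044−32.9326)/(50.6656−39.0374)=-1.0000; B=V−Δ·S=67.8962
Node (3,1) S=53.8996: V=(p*·6.2125+(1−p*)·21.3044)/1.06=13.9966; Δ=(6.2125−21.3044)/(65.7575−50.6656)=-1.0000; B=V−Δ·S=67.8962
Node (3,2) S=69.9548: V=(p*·0.0000+(1−p*)·6.2125)/1.06=3.3491; Δ=(0.0000−6.2125)/(85.3449−65.7575)=-0.3172; B=V−Δ·S=25.5365
Node (3,3) S=90.7924: V=(p*·0.0000+(1−p*)·0.0000)/1.06=0.0000; Δ=(0.0000−0.0000)/(110.7667−85.3449)=0.0000; B=V−Δ·S=0.0000
Node (2,0) S=44.1800: V=(p*·13.9966+(1−p*)·26.3670)/1.06=19.8730; Δ=(13.9966−26.3670)/(53.8996−41.5292)=-1.0000; B=V−Δ·S=64.0530
Node (2,1) S=57.3400: V=(p*·3.3491+(1−p*)·13.9966)/1.06=8.8994; Δ=(3.3491−13.9966)/(69.9548−53.8996)=-0.6632; B=V−Δ·S=46.9265
Node (2,2) S=74.4200: V=(p*·0.0000+(1−p*)·3.3491)/1.06=1.8054; Δ=(0.0000−3.3491)/(90.7924−69.9548)=-0.1607; B=V−Δ·S=13.7663
Node (1,0) S=47.0000: V=(p*·8.8994+(1−p*)·19.8730)/1.06=14.3114; Δ=(8.8994−19.8730)/(57.3400−44.1800)=-0.8339; B=V−Δ·S=53.5029
Node (1,1) S=61.0000: V=(p*·1.8054+(1−p*)·8.8994)/1.06=5.5275; Δ=(1.8054−8.8994)/(74.4200−57.3400)=-0.4153; B=V−Δ·S=30.8632
Node (0,0) S=50.0000: V=(p*·5.5275+(1−p*)·14.3114)/1.06=9.9499; Δ=(5.5275−14.3114)/(61.0000−47.0000)=-0.6274; B=V−Δ·S=41.3209
Verification: the root portfolio costs Δ(0,0)·S0 + B(0,0) = 9.9499, matching V0.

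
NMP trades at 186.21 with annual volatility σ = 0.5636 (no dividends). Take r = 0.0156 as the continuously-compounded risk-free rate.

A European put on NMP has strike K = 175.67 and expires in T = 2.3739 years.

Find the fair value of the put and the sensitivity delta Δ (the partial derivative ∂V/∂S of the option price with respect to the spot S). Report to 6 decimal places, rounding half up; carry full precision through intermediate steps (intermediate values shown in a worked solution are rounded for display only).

price = 51.568694
Δ = -0.293245

σ√T = 0.5636·√2.3739 = 0.868365
d₁ = (ln(S/K) + (r+σ²/2)T) / (σ√T) = (ln(186.21/175.67) + (0.0156+0.5636²/2)·2.3739) / 0.868365 = (0.058268 + 0.414062) / 0.868365 = 0.543930
d₂ = d₁ − σ√T = 0.543930 − 0.868365 = -0.324435
e^{−rT} = 0.963644
N(−d₁) = 0.293245,  N(−d₂) = 0.627196
Put price V = K·e^{−rT}·N(−d₂) − S·N(−d₁) = 106.173834 − 54.605140 = 51.568694
Δ = −N(−d₁) = -0.293245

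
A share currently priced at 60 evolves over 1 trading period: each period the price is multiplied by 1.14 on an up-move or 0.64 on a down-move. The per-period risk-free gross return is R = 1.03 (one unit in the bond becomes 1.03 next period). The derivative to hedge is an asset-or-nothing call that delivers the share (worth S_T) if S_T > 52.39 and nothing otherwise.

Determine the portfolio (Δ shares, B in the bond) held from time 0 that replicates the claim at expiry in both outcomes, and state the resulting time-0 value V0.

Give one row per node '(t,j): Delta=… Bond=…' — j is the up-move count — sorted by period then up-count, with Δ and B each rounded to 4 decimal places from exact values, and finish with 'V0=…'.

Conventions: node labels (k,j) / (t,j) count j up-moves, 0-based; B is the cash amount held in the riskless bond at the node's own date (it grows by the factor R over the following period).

(0,0): Delta=2.2800 Bond=-85.0019
V0=51.7981

Risk-neutral probability p* = (R−d)/(u−d) = (1.03−0.64)/(1.14−0.64) = 0.7800.
Terminal payoffs: V(1,0)=0.0000, V(1,1)=68.4000
  t=0,j=0: stock 60.0000 → up 68.4000 (V=68.4000), down 38.4000 (V=0.0000). Price 51.7981; hedge Δ=2.2800, bond B=-85.0019.
Verification: the root portfolio costs Δ(0,0)·S0 + B(0,0) = 51.7981, matching V0.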